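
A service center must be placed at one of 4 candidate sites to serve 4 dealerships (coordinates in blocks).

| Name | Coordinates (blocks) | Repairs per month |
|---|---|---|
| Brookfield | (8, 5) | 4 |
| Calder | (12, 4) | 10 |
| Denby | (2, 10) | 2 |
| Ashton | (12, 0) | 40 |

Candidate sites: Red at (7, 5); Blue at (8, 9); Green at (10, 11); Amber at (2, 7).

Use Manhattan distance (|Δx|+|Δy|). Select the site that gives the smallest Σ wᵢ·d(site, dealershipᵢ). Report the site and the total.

Red, total 484 blocks

Total weighted distance at each candidate:
  Red (7, 5): total = 484
  Blue (8, 9): total = 640
  Green (10, 11): total = 660
  Amber (2, 7): total = 848
Minimum is at Red with total 484 blocks.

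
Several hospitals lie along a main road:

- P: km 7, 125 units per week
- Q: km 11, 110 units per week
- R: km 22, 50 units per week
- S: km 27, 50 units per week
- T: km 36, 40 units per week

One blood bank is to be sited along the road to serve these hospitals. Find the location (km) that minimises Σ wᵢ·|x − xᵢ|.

For a sum of weighted absolute distances on a line, the optimum is the weighted median (not the mean). Total weight W = 375; half-weight = 187.5.
Sort by position and accumulate weight:
  km 7 (P, w=125) → cum 125
  km 11 (Q, w=110) → cum 235  ≥ 187.5 → median here
  km 22 (R, w=50) → cum 285
  km 27 (S, w=50) → cum 335
  km 36 (T, w=40) → cum 375
Optimal location: km 11.

x = 11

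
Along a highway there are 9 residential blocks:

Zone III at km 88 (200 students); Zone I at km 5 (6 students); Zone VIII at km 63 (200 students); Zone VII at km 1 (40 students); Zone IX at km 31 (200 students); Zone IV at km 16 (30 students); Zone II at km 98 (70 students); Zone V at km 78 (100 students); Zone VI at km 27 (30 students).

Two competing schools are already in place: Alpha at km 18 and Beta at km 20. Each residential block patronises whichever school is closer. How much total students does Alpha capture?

The indifferent point is the midpoint (18+20)/2 = 19; residential blocks left of it (closer to Alpha at 18) go to Alpha, those right go to Beta.
  Zone VII at 1 (w=40) → Alpha
  Zone I at 5 (w=6) → Alpha
  Zone IV at 16 (w=30) → Alpha
  Zone VI at 27 (w=30) → Beta
  Zone IX at 31 (w=200) → Beta
  Zone VIII at 63 (w=200) → Beta
  Zone V at 78 (w=100) → Beta
  Zone III at 88 (w=200) → Beta
  Zone II at 98 (w=70) → Beta
Alpha captures 76; Beta captures 800.

76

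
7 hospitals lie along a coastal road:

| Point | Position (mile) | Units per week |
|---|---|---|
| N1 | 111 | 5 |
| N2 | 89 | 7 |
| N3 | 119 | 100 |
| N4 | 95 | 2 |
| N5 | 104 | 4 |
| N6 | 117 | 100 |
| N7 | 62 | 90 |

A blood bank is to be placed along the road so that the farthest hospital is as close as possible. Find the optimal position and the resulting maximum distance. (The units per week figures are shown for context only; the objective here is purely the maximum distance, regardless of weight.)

location 90.5, max distance 28.5

The 1-center on a line is the midpoint of the two extreme points: leftmost at 62, rightmost at 119.
Optimal location = (62 + 119)/2 = 90.5; maximum distance = (119 − 62)/2 = 28.5.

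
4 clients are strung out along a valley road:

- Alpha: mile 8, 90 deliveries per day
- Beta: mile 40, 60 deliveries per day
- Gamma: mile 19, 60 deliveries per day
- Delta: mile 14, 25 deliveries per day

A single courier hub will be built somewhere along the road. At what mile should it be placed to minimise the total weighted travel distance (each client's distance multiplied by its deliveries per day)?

x = 19

For a sum of weighted absolute distances on a line, the optimum is the weighted median (not the mean). Total weight W = 235; half-weight = 117.5.
Sort by position and accumulate weight:
  mile 8 (Alpha, w=90) → cum 90
  mile 14 (Delta, w=25) → cum 115
  mile 19 (Gamma, w=60) → cum 175  ≥ 117.5 → median here
  mile 40 (Beta, w=60) → cum 235
Optimal location: mile 19.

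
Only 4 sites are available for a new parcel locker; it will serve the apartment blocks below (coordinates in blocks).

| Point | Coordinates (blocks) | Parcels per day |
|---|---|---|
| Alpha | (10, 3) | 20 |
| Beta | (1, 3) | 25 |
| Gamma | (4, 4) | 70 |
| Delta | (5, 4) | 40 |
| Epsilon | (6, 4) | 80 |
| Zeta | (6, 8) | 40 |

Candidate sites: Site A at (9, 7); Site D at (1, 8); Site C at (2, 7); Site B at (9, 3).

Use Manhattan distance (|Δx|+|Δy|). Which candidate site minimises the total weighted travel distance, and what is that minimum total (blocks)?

Site B, total 1480 blocks

Total weighted distance at each candidate:
  Site A (9, 7): total = 1880
  Site D (1, 8): total = 2135
  Site C (2, 7): total = 1715
  Site B (9, 3): total = 1480
Minimum is at Site B with total 1480 blocks.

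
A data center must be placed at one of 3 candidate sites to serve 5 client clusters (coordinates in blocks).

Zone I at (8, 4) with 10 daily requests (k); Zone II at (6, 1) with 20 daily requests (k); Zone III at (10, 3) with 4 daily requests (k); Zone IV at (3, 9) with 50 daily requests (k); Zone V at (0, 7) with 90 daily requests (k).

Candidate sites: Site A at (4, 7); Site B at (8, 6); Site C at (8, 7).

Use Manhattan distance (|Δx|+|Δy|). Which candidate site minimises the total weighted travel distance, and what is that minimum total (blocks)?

Total weighted distance at each candidate:
  Site A (4, 7): total = 780
  Site B (8, 6): total = 1390
  Site C (8, 7): total = 1284
Minimum is at Site A with total 780 blocks.

Site A, total 780 blocks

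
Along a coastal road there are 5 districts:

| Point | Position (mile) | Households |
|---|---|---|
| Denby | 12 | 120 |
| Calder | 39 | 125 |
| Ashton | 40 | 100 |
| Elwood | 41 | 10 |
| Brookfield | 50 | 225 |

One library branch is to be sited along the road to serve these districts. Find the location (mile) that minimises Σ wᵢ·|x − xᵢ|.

x = 40

For a sum of weighted absolute distances on a line, the optimum is the weighted median (not the mean). Total weight W = 580; half-weight = 290.
Sort by position and accumulate weight:
  mile 12 (Denby, w=120) → cum 120
  mile 39 (Calder, w=125) → cum 245
  mile 40 (Ashton, w=100) → cum 345  ≥ 290 → median here
  mile 41 (Elwood, w=10) → cum 355
  mile 50 (Brookfield, w=225) → cum 580
Optimal location: mile 40.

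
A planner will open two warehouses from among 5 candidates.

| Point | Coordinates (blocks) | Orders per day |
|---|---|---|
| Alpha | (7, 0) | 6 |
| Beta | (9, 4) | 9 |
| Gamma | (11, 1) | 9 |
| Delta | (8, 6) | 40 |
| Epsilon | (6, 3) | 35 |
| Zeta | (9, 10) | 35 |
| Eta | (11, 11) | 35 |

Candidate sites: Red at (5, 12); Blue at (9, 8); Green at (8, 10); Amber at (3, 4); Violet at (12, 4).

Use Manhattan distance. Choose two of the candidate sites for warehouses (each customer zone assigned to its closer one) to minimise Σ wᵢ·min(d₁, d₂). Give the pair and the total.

{Blue, Amber}, total 670

Evaluate every pair (each demand assigned to the nearer of the two):
  {Blue, Amber}: total = 670
  {Green, Amber}: total = 676
  {Green, Violet}: total = 697
  {Blue, Violet}: total = 727
  {Blue, Green}: total = 752
  {Red, Blue}: total = 822
  {Red, Green}: total = 887
  {Red, Violet}: total = 1057
  {Red, Amber}: total = 1076
  {Amber, Violet}: total = 1086
Best pair: {Blue, Amber} with total 670.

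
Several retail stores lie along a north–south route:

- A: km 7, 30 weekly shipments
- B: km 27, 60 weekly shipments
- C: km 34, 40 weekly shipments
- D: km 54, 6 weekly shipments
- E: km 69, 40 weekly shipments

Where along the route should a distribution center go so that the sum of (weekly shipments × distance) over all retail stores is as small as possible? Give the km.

x = 27

For a sum of weighted absolute distances on a line, the optimum is the weighted median (not the mean). Total weight W = 176; half-weight = 88.
Sort by position and accumulate weight:
  km 7 (A, w=30) → cum 30
  km 27 (B, w=60) → cum 90  ≥ 88 → median here
  km 34 (C, w=40) → cum 130
  km 54 (D, w=6) → cum 136
  km 69 (E, w=40) → cum 176
Optimal location: km 27.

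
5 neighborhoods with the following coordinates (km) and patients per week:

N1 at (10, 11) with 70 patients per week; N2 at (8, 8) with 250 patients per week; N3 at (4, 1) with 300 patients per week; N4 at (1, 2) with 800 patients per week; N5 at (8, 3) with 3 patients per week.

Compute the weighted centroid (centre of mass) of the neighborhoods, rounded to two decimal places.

The minimiser of Σwᵢ‖p−pᵢ‖² is the weighted centroid p* = (Σwᵢpᵢ)/(Σwᵢ).
Σwᵢ = 1423.
Σwᵢxᵢ = 70·10 + 250·8 + 300·4 + 800·1 + 3·8 = 4724.
Σwᵢyᵢ = 70·11 + 250·8 + 300·1 + 800·2 + 3·3 = 4679.
x* = 4724/1423 = 3.32, y* = 4679/1423 = 3.29.

(3.32, 3.29)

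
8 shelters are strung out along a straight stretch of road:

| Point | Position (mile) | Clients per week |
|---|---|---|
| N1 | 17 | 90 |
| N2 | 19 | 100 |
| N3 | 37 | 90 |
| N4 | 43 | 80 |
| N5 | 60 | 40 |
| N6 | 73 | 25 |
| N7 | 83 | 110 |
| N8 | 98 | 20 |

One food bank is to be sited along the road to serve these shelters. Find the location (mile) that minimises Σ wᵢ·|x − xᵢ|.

x = 37

For a sum of weighted absolute distances on a line, the optimum is the weighted median (not the mean). Total weight W = 555; half-weight = 277.5.
Sort by position and accumulate weight:
  mile 17 (N1, w=90) → cum 90
  mile 19 (N2, w=100) → cum 190
  mile 37 (N3, w=90) → cum 280  ≥ 277.5 → median here
  mile 43 (N4, w=80) → cum 360
  mile 60 (N5, w=40) → cum 400
  mile 73 (N6, w=25) → cum 425
  mile 83 (N7, w=110) → cum 535
  mile 98 (N8, w=20) → cum 555
Optimal location: mile 37.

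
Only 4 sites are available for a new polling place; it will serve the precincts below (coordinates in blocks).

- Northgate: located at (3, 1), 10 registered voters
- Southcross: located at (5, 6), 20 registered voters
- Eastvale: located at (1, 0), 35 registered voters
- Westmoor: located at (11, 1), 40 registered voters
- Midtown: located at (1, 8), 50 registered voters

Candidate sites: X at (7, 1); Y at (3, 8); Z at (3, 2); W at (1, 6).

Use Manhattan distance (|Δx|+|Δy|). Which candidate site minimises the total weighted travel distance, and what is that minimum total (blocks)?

Total weighted distance at each candidate:
  X (7, 1): total = 1235
  Y (3, 8): total = 1200
  Z (3, 2): total = 1030
  W (1, 6): total = 1060
Minimum is at Z with total 1030 blocks.

Z, total 1030 blocks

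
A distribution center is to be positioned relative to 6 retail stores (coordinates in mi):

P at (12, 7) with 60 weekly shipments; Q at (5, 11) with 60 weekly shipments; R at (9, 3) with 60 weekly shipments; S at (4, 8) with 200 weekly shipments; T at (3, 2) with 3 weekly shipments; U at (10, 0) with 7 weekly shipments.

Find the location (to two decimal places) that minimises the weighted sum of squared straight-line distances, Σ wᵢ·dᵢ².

The minimiser of Σwᵢ‖p−pᵢ‖² is the weighted centroid p* = (Σwᵢpᵢ)/(Σwᵢ).
Σwᵢ = 390.
Σwᵢxᵢ = 60·12 + 60·5 + 60·9 + 200·4 + 3·3 + 7·10 = 2439.
Σwᵢyᵢ = 60·7 + 60·11 + 60·3 + 200·8 + 3·2 + 7·0 = 2866.
x* = 2439/390 = 6.25, y* = 2866/390 = 7.35.

(6.25, 7.35)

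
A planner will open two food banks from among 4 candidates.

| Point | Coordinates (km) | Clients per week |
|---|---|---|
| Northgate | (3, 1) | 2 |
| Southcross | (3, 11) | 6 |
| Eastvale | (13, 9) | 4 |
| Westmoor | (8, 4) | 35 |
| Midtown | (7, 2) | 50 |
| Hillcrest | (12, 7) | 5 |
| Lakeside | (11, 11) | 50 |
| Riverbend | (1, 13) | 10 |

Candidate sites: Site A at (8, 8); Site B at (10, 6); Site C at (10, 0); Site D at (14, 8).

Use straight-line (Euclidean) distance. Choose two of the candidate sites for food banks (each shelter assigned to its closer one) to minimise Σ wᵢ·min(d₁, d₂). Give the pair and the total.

{Site A, Site C}, total 708.6

Evaluate every pair (each demand assigned to the nearer of the two):
  {Site A, Site C}: total = 708.6
  {Site A, Site B}: total = 727.5
  {Site B, Site C}: total = 742.1
  {Site B, Site D}: total = 760.8
  {Site C, Site D}: total = 787.6
  {Site A, Site D}: total = 811.3
Best pair: {Site A, Site C} with total 708.6.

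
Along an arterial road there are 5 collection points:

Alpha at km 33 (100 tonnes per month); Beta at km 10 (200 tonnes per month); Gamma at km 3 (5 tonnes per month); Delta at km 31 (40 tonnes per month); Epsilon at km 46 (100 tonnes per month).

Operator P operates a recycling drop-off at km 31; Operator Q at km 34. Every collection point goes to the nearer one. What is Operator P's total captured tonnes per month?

245

The indifferent point is the midpoint (31+34)/2 = 32.5; collection points left of it (closer to Operator P at 31) go to Operator P, those right go to Operator Q.
  Gamma at 3 (w=5) → Operator P
  Beta at 10 (w=200) → Operator P
  Delta at 31 (w=40) → Operator P
  Alpha at 33 (w=100) → Operator Q
  Epsilon at 46 (w=100) → Operator Q
Operator P captures 245; Operator Q captures 200.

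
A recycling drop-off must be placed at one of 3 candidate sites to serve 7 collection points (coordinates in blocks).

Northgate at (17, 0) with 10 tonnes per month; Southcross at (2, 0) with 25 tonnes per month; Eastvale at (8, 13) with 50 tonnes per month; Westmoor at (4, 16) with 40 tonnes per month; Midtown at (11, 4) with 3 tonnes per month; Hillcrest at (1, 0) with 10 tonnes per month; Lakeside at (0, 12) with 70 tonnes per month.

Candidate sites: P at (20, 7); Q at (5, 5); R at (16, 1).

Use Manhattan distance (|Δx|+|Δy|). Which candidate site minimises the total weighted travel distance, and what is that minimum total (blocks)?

Total weighted distance at each candidate:
  P (20, 7): total = 4671
  Q (5, 5): total = 2351
  R (16, 1): total = 4549
Minimum is at Q with total 2351 blocks.

Q, total 2351 blocks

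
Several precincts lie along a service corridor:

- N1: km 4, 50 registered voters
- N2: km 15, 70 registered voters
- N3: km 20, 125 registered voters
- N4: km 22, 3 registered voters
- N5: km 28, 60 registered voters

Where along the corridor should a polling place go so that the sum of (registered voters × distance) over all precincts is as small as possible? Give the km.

For a sum of weighted absolute distances on a line, the optimum is the weighted median (not the mean). Total weight W = 308; half-weight = 154.
Sort by position and accumulate weight:
  km 4 (N1, w=50) → cum 50
  km 15 (N2, w=70) → cum 120
  km 20 (N3, w=125) → cum 245  ≥ 154 → median here
  km 22 (N4, w=3) → cum 248
  km 28 (N5, w=60) → cum 308
Optimal location: km 20.

x = 20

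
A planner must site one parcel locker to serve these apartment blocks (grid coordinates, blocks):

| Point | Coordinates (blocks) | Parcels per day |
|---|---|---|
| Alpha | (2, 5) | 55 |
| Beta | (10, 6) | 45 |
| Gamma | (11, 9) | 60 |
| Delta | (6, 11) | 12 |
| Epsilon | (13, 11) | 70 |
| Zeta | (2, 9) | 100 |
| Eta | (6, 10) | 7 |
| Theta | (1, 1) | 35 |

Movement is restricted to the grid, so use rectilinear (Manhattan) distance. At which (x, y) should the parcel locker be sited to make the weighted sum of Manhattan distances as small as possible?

(6, 9)

Manhattan distance separates: Σwᵢ(|x−xᵢ|+|y−yᵢ|) = Σwᵢ|x−xᵢ| + Σwᵢ|y−yᵢ|, so x and y are optimised independently as 1-D weighted medians.
Total weight W = 384; half = 192.
x-coordinate, sorted with cumulative weight:
  x=1 (Theta, w=35) cum 35
  x=2 (Alpha, w=55) cum 90
  x=2 (Zeta, w=100) cum 190
  x=6 (Delta, w=12) cum 202  ← median
  x=6 (Eta, w=7) cum 209
  x=10 (Beta, w=45) cum 254
  x=11 (Gamma, w=60) cum 314
  x=13 (Epsilon, w=70) cum 384
⇒ x* = 6
y-coordinate, sorted with cumulative weight:
  y=1 (Theta, w=35) cum 35
  y=5 (Alpha, w=55) cum 90
  y=6 (Beta, w=45) cum 135
  y=9 (Gamma, w=60) cum 195  ← median
  y=9 (Zeta, w=100) cum 295
  y=10 (Eta, w=7) cum 302
  y=11 (Delta, w=12) cum 314
  y=11 (Epsilon, w=70) cum 384
⇒ y* = 9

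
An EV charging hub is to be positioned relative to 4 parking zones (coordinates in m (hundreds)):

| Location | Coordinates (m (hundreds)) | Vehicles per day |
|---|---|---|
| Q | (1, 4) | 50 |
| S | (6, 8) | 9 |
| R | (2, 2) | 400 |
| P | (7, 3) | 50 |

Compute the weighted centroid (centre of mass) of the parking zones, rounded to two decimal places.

(2.46, 2.40)

The minimiser of Σwᵢ‖p−pᵢ‖² is the weighted centroid p* = (Σwᵢpᵢ)/(Σwᵢ).
Σwᵢ = 509.
Σwᵢxᵢ = 50·1 + 9·6 + 400·2 + 50·7 = 1254.
Σwᵢyᵢ = 50·4 + 9·8 + 400·2 + 50·3 = 1222.
x* = 1254/509 = 2.46, y* = 1222/509 = 2.40.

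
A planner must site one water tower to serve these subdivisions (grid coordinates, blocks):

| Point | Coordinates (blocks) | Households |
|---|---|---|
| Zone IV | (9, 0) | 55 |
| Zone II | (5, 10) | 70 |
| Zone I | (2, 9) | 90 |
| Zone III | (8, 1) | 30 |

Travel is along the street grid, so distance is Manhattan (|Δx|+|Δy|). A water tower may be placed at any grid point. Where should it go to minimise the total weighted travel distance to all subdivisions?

(5, 9)

Manhattan distance separates: Σwᵢ(|x−xᵢ|+|y−yᵢ|) = Σwᵢ|x−xᵢ| + Σwᵢ|y−yᵢ|, so x and y are optimised independently as 1-D weighted medians.
Total weight W = 245; half = 122.5.
x-coordinate, sorted with cumulative weight:
  x=2 (Zone I, w=90) cum 90
  x=5 (Zone II, w=70) cum 160  ← median
  x=8 (Zone III, w=30) cum 190
  x=9 (Zone IV, w=55) cum 245
⇒ x* = 5
y-coordinate, sorted with cumulative weight:
  y=0 (Zone IV, w=55) cum 55
  y=1 (Zone III, w=30) cum 85
  y=9 (Zone I, w=90) cum 175  ← median
  y=10 (Zone II, w=70) cum 245
⇒ y* = 9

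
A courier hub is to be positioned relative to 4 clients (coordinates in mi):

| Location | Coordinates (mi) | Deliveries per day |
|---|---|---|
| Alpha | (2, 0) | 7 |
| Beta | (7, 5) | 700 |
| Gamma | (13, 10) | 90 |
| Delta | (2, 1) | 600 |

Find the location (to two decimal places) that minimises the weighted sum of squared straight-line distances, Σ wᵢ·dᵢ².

(5.21, 3.58)

The minimiser of Σwᵢ‖p−pᵢ‖² is the weighted centroid p* = (Σwᵢpᵢ)/(Σwᵢ).
Σwᵢ = 1397.
Σwᵢxᵢ = 7·2 + 700·7 + 90·13 + 600·2 = 7284.
Σwᵢyᵢ = 7·0 + 700·5 + 90·10 + 600·1 = 5000.
x* = 7284/1397 = 5.21, y* = 5000/1397 = 3.58.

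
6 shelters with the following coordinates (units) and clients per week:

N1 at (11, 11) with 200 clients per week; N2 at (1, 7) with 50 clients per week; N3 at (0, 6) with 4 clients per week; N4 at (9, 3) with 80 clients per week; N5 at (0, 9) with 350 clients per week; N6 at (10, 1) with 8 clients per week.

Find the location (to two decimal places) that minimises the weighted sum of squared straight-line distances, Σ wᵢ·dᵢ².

(4.41, 8.63)

The minimiser of Σwᵢ‖p−pᵢ‖² is the weighted centroid p* = (Σwᵢpᵢ)/(Σwᵢ).
Σwᵢ = 692.
Σwᵢxᵢ = 200·11 + 50·1 + 4·0 + 80·9 + 350·0 + 8·10 = 3050.
Σwᵢyᵢ = 200·11 + 50·7 + 4·6 + 80·3 + 350·9 + 8·1 = 5972.
x* = 3050/692 = 4.41, y* = 5972/692 = 8.63.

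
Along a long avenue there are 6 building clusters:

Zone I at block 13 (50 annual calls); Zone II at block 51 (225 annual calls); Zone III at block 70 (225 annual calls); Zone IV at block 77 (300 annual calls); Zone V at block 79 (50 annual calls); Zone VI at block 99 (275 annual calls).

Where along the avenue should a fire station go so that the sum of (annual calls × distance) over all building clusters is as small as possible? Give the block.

For a sum of weighted absolute distances on a line, the optimum is the weighted median (not the mean). Total weight W = 1125; half-weight = 562.5.
Sort by position and accumulate weight:
  block 13 (Zone I, w=50) → cum 50
  block 51 (Zone II, w=225) → cum 275
  block 70 (Zone III, w=225) → cum 500
  block 77 (Zone IV, w=300) → cum 800  ≥ 562.5 → median here
  block 79 (Zone V, w=50) → cum 850
  block 99 (Zone VI, w=275) → cum 1125
Optimal location: block 77.

x = 77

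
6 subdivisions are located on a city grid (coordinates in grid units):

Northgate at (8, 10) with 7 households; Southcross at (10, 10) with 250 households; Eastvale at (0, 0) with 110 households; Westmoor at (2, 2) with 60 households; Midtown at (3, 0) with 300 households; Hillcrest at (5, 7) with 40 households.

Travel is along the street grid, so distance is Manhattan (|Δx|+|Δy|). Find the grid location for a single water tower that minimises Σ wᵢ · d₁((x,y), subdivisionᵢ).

(3, 0)

Manhattan distance separates: Σwᵢ(|x−xᵢ|+|y−yᵢ|) = Σwᵢ|x−xᵢ| + Σwᵢ|y−yᵢ|, so x and y are optimised independently as 1-D weighted medians.
Total weight W = 767; half = 383.5.
x-coordinate, sorted with cumulative weight:
  x=0 (Eastvale, w=110) cum 110
  x=2 (Westmoor, w=60) cum 170
  x=3 (Midtown, w=300) cum 470  ← median
  x=5 (Hillcrest, w=40) cum 510
  x=8 (Northgate, w=7) cum 517
  x=10 (Southcross, w=250) cum 767
⇒ x* = 3
y-coordinate, sorted with cumulative weight:
  y=0 (Eastvale, w=110) cum 110
  y=0 (Midtown, w=300) cum 410  ← median
  y=2 (Westmoor, w=60) cum 470
  y=7 (Hillcrest, w=40) cum 510
  y=10 (Northgate, w=7) cum 517
  y=10 (Southcross, w=250) cum 767
⇒ y* = 0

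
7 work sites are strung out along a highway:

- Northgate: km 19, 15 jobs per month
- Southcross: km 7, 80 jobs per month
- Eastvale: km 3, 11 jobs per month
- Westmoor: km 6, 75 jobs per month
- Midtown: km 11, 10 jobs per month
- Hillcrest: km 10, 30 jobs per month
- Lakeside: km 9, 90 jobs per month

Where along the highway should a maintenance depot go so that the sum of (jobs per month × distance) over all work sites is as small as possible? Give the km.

x = 7

For a sum of weighted absolute distances on a line, the optimum is the weighted median (not the mean). Total weight W = 311; half-weight = 155.5.
Sort by position and accumulate weight:
  km 3 (Eastvale, w=11) → cum 11
  km 6 (Westmoor, w=75) → cum 86
  km 7 (Southcross, w=80) → cum 166  ≥ 155.5 → median here
  km 9 (Lakeside, w=90) → cum 256
  km 10 (Hillcrest, w=30) → cum 286
  km 11 (Midtown, w=10) → cum 296
  km 19 (Northgate, w=15) → cum 311
Optimal location: km 7.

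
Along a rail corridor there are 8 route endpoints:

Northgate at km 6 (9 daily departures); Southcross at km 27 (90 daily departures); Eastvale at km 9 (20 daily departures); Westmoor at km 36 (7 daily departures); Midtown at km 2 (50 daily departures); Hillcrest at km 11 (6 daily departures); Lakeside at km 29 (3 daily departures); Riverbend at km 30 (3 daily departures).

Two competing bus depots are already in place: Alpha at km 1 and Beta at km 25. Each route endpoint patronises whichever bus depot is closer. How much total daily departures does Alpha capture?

The indifferent point is the midpoint (1+25)/2 = 13; route endpoints left of it (closer to Alpha at 1) go to Alpha, those right go to Beta.
  Midtown at 2 (w=50) → Alpha
  Northgate at 6 (w=9) → Alpha
  Eastvale at 9 (w=20) → Alpha
  Hillcrest at 11 (w=6) → Alpha
  Southcross at 27 (w=90) → Beta
  Lakeside at 29 (w=3) → Beta
  Riverbend at 30 (w=3) → Beta
  Westmoor at 36 (w=7) → Beta
Alpha captures 85; Beta captures 103.

85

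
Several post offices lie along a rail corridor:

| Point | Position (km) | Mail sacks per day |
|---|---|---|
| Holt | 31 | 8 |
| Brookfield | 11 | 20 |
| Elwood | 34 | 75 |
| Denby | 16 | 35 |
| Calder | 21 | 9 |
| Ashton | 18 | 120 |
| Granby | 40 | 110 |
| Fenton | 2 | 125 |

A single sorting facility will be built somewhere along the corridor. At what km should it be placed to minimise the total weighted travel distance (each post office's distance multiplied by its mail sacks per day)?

x = 18

For a sum of weighted absolute distances on a line, the optimum is the weighted median (not the mean). Total weight W = 502; half-weight = 251.
Sort by position and accumulate weight:
  km 2 (Fenton, w=125) → cum 125
  km 11 (Brookfield, w=20) → cum 145
  km 16 (Denby, w=35) → cum 180
  km 18 (Ashton, w=120) → cum 300  ≥ 251 → median here
  km 21 (Calder, w=9) → cum 309
  km 31 (Holt, w=8) → cum 317
  km 34 (Elwood, w=75) → cum 392
  km 40 (Granby, w=110) → cum 502
Optimal location: km 18.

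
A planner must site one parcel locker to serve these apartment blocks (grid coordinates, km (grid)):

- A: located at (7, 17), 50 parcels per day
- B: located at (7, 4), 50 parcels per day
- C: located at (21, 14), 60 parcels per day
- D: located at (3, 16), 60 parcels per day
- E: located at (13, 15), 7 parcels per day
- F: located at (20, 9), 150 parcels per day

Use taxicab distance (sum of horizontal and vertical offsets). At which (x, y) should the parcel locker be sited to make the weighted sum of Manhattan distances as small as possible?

Manhattan distance separates: Σwᵢ(|x−xᵢ|+|y−yᵢ|) = Σwᵢ|x−xᵢ| + Σwᵢ|y−yᵢ|, so x and y are optimised independently as 1-D weighted medians.
Total weight W = 377; half = 188.5.
x-coordinate, sorted with cumulative weight:
  x=3 (D, w=60) cum 60
  x=7 (A, w=50) cum 110
  x=7 (B, w=50) cum 160
  x=13 (E, w=7) cum 167
  x=20 (F, w=150) cum 317  ← median
  x=21 (C, w=60) cum 377
⇒ x* = 20
y-coordinate, sorted with cumulative weight:
  y=4 (B, w=50) cum 50
  y=9 (F, w=150) cum 200  ← median
  y=14 (C, w=60) cum 260
  y=15 (E, w=7) cum 267
  y=16 (D, w=60) cum 327
  y=17 (A, w=50) cum 377
⇒ y* = 9

(20, 9)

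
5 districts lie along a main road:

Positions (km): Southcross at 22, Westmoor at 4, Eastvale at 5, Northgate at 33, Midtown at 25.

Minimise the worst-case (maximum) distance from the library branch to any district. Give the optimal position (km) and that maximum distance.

The 1-center on a line is the midpoint of the two extreme points: leftmost at 4, rightmost at 33.
Optimal location = (4 + 33)/2 = 18.5; maximum distance = (33 − 4)/2 = 14.5.

location 18.5, max distance 14.5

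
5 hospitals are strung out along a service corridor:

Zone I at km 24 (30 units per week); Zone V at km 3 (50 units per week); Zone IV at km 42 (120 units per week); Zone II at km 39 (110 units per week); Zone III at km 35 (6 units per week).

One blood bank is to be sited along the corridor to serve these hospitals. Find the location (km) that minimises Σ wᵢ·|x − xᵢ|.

x = 39

For a sum of weighted absolute distances on a line, the optimum is the weighted median (not the mean). Total weight W = 316; half-weight = 158.
Sort by position and accumulate weight:
  km 3 (Zone V, w=50) → cum 50
  km 24 (Zone I, w=30) → cum 80
  km 35 (Zone III, w=6) → cum 86
  km 39 (Zone II, w=110) → cum 196  ≥ 158 → median here
  km 42 (Zone IV, w=120) → cum 316
Optimal location: km 39.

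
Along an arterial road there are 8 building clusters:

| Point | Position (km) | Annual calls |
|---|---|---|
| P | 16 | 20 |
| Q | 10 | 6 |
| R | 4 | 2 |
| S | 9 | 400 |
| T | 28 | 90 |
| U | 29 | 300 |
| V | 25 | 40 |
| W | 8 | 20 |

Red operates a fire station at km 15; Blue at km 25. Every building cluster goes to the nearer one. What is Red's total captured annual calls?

The indifferent point is the midpoint (15+25)/2 = 20; building clusters left of it (closer to Red at 15) go to Red, those right go to Blue.
  R at 4 (w=2) → Red
  W at 8 (w=20) → Red
  S at 9 (w=400) → Red
  Q at 10 (w=6) → Red
  P at 16 (w=20) → Red
  V at 25 (w=40) → Blue
  T at 28 (w=90) → Blue
  U at 29 (w=300) → Blue
Red captures 448; Blue captures 430.

448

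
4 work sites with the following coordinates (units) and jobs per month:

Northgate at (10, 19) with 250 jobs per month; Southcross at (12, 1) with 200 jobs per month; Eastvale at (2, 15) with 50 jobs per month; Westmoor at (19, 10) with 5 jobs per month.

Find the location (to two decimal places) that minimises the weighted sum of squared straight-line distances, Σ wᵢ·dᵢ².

(10.09, 11.39)

The minimiser of Σwᵢ‖p−pᵢ‖² is the weighted centroid p* = (Σwᵢpᵢ)/(Σwᵢ).
Σwᵢ = 505.
Σwᵢxᵢ = 250·10 + 200·12 + 50·2 + 5·19 = 5095.
Σwᵢyᵢ = 250·19 + 200·1 + 50·15 + 5·10 = 5750.
x* = 5095/505 = 10.09, y* = 5750/505 = 11.39.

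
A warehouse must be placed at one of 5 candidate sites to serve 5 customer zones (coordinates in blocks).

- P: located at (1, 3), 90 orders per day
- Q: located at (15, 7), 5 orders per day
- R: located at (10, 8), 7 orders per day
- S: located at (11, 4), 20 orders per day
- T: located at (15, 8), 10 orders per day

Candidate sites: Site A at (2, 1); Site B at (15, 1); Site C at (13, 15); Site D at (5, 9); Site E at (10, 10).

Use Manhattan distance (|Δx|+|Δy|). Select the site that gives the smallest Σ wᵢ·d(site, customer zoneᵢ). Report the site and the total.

Total weighted distance at each candidate:
  Site A (2, 1): total = 910
  Site B (15, 1): total = 1764
  Site C (13, 15): total = 2630
  Site D (5, 9): total = 1332
  Site E (10, 10): total = 1704
Minimum is at Site A with total 910 blocks.

Site A, total 910 blocks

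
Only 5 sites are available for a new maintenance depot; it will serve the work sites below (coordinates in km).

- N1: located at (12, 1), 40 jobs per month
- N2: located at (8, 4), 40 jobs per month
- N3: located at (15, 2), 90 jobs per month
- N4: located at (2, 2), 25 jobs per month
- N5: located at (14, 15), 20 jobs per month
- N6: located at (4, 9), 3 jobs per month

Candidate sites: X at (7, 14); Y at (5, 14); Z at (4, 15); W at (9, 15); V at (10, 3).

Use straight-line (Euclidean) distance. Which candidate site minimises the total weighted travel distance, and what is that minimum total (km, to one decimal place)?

Total weighted distance at each candidate:
  X (7, 14): total = 2741.0
  Y (5, 14): total = 2919.7
  Z (4, 15): total = 3192.6
  W (9, 15): total = 2795.7
  V (10, 3): total = 1141.5
Minimum is at V with total 1141.5 km.

V, total 1141.5 km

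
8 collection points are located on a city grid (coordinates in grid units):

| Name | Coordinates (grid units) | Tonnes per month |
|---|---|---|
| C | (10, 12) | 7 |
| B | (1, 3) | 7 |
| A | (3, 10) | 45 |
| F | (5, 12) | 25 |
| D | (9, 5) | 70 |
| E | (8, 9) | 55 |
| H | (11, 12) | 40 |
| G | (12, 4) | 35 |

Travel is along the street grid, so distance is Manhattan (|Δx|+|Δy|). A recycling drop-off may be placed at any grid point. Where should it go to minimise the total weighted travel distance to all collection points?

Manhattan distance separates: Σwᵢ(|x−xᵢ|+|y−yᵢ|) = Σwᵢ|x−xᵢ| + Σwᵢ|y−yᵢ|, so x and y are optimised independently as 1-D weighted medians.
Total weight W = 284; half = 142.
x-coordinate, sorted with cumulative weight:
  x=1 (B, w=7) cum 7
  x=3 (A, w=45) cum 52
  x=5 (F, w=25) cum 77
  x=8 (E, w=55) cum 132
  x=9 (D, w=70) cum 202  ← median
  x=10 (C, w=7) cum 209
  x=11 (H, w=40) cum 249
  x=12 (G, w=35) cum 284
⇒ x* = 9
y-coordinate, sorted with cumulative weight:
  y=3 (B, w=7) cum 7
  y=4 (G, w=35) cum 42
  y=5 (D, w=70) cum 112
  y=9 (E, w=55) cum 167  ← median
  y=10 (A, w=45) cum 212
  y=12 (C, w=7) cum 219
  y=12 (F, w=25) cum 244
  y=12 (H, w=40) cum 284
⇒ y* = 9

(9, 9)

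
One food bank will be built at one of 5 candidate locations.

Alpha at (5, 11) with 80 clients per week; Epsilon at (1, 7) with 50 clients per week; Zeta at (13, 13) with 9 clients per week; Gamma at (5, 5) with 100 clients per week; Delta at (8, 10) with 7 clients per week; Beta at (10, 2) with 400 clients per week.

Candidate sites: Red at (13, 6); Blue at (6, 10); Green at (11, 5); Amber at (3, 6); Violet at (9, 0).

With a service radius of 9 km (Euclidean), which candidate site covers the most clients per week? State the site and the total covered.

Coverage radius r = 9 km; a point is covered iff (Δx)²+(Δy)² ≤ 9² = 81.
  Red (13, 6): covers {Zeta, Gamma, Delta, Beta} → 516
  Blue (6, 10): covers {Alpha, Epsilon, Zeta, Gamma, Delta, Beta} → 646
  Green (11, 5): covers {Alpha, Zeta, Gamma, Delta, Beta} → 596
  Amber (3, 6): covers {Alpha, Epsilon, Gamma, Delta, Beta} → 637
  Violet (9, 0): covers {Gamma, Beta} → 500
Maximum coverage at Blue: 646 clients per week.

Blue, covering 646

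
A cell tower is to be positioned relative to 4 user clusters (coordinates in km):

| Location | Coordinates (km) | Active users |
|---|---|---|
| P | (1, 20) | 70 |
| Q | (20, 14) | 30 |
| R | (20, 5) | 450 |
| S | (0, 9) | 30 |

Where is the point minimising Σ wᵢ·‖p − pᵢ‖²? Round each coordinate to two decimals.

(16.67, 7.48)

The minimiser of Σwᵢ‖p−pᵢ‖² is the weighted centroid p* = (Σwᵢpᵢ)/(Σwᵢ).
Σwᵢ = 580.
Σwᵢxᵢ = 70·1 + 30·20 + 450·20 + 30·0 = 9670.
Σwᵢyᵢ = 70·20 + 30·14 + 450·5 + 30·9 = 4340.
x* = 9670/580 = 16.67, y* = 4340/580 = 7.48.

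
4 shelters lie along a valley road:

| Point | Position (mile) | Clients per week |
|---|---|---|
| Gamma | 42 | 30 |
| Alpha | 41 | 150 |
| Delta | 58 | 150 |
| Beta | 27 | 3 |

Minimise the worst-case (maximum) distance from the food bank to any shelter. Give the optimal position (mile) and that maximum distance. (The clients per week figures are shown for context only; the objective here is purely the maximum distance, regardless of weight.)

The 1-center on a line is the midpoint of the two extreme points: leftmost at 27, rightmost at 58.
Optimal location = (27 + 58)/2 = 42.5; maximum distance = (58 − 27)/2 = 15.5.

location 42.5, max distance 15.5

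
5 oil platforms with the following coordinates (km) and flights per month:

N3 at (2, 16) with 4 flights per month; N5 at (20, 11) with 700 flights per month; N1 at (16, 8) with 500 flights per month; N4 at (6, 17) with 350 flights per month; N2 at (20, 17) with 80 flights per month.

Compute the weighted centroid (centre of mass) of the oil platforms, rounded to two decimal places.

(15.73, 11.67)

The minimiser of Σwᵢ‖p−pᵢ‖² is the weighted centroid p* = (Σwᵢpᵢ)/(Σwᵢ).
Σwᵢ = 1634.
Σwᵢxᵢ = 4·2 + 700·20 + 500·16 + 350·6 + 80·20 = 25708.
Σwᵢyᵢ = 4·16 + 700·11 + 500·8 + 350·17 + 80·17 = 19074.
x* = 25708/1634 = 15.73, y* = 19074/1634 = 11.67.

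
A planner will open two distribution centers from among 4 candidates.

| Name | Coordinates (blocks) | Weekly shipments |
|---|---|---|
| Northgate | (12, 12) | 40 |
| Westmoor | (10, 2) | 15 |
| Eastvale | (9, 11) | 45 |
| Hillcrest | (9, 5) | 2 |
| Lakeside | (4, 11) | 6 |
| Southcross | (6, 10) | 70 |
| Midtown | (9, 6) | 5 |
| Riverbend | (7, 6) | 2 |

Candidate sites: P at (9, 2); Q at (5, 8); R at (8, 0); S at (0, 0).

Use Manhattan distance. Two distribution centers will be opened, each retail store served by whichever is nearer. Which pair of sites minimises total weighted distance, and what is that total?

{P, Q}, total 1038

Evaluate every pair (each demand assigned to the nearer of the two):
  {P, Q}: total = 1038
  {Q, R}: total = 1099
  {Q, S}: total = 1206
  {P, R}: total = 1832
  {P, S}: total = 1832
  {R, S}: total = 2231
Best pair: {P, Q} with total 1038.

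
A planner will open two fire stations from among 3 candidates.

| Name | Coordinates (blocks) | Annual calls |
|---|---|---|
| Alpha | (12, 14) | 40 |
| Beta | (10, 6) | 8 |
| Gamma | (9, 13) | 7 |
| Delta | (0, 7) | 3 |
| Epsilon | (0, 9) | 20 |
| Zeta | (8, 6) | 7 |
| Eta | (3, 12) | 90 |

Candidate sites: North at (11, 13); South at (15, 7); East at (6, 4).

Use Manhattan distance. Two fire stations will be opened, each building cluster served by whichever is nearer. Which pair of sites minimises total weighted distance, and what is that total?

Evaluate every pair (each demand assigned to the nearer of the two):
  {North, East}: total = 1227
  {North, South}: total = 1353
  {South, East}: total = 1797
Best pair: {North, East} with total 1227.

{North, East}, total 1227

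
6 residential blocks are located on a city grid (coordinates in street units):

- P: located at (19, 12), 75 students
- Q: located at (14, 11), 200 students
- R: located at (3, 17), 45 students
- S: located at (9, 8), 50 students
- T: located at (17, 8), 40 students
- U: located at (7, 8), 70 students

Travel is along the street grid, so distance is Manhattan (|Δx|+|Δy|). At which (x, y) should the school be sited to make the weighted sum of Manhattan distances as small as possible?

Manhattan distance separates: Σwᵢ(|x−xᵢ|+|y−yᵢ|) = Σwᵢ|x−xᵢ| + Σwᵢ|y−yᵢ|, so x and y are optimised independently as 1-D weighted medians.
Total weight W = 480; half = 240.
x-coordinate, sorted with cumulative weight:
  x=3 (R, w=45) cum 45
  x=7 (U, w=70) cum 115
  x=9 (S, w=50) cum 165
  x=14 (Q, w=200) cum 365  ← median
  x=17 (T, w=40) cum 405
  x=19 (P, w=75) cum 480
⇒ x* = 14
y-coordinate, sorted with cumulative weight:
  y=8 (S, w=50) cum 50
  y=8 (T, w=40) cum 90
  y=8 (U, w=70) cum 160
  y=11 (Q, w=200) cum 360  ← median
  y=12 (P, w=75) cum 435
  y=17 (R, w=45) cum 480
⇒ y* = 11

(14, 11)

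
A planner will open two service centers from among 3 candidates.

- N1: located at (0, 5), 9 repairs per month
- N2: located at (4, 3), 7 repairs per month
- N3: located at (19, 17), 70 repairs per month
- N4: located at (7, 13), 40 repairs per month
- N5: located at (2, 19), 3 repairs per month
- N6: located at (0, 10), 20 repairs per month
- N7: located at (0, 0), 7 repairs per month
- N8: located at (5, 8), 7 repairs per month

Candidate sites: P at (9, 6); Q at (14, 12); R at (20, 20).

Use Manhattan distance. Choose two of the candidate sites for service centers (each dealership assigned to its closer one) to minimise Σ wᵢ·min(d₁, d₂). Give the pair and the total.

{P, R}, total 1250

Evaluate every pair (each demand assigned to the nearer of the two):
  {P, R}: total = 1250
  {Q, R}: total = 1572
  {P, Q}: total = 1630
Best pair: {P, R} with total 1250.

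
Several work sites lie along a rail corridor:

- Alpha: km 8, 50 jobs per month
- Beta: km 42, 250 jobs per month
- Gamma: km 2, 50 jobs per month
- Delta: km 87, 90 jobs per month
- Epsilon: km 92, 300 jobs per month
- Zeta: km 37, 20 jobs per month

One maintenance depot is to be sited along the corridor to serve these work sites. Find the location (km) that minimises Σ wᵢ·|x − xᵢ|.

For a sum of weighted absolute distances on a line, the optimum is the weighted median (not the mean). Total weight W = 760; half-weight = 380.
Sort by position and accumulate weight:
  km 2 (Gamma, w=50) → cum 50
  km 8 (Alpha, w=50) → cum 100
  km 37 (Zeta, w=20) → cum 120
  km 42 (Beta, w=250) → cum 370
  km 87 (Delta, w=90) → cum 460  ≥ 380 → median here
  km 92 (Epsilon, w=300) → cum 760
Optimal location: km 87.

x = 87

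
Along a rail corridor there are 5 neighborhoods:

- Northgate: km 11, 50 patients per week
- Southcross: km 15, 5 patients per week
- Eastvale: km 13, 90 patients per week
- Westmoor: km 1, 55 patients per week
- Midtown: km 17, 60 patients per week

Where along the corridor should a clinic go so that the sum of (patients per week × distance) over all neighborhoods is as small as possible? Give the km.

For a sum of weighted absolute distances on a line, the optimum is the weighted median (not the mean). Total weight W = 260; half-weight = 130.
Sort by position and accumulate weight:
  km 1 (Westmoor, w=55) → cum 55
  km 11 (Northgate, w=50) → cum 105
  km 13 (Eastvale, w=90) → cum 195  ≥ 130 → median here
  km 15 (Southcross, w=5) → cum 200
  km 17 (Midtown, w=60) → cum 260
Optimal location: km 13.

x = 13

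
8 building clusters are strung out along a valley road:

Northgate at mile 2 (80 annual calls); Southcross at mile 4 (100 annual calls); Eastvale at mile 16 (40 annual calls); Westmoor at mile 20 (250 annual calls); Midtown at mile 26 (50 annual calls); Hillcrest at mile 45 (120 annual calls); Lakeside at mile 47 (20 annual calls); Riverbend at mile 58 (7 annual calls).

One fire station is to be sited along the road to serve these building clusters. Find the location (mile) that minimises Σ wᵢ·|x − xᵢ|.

For a sum of weighted absolute distances on a line, the optimum is the weighted median (not the mean). Total weight W = 667; half-weight = 333.5.
Sort by position and accumulate weight:
  mile 2 (Northgate, w=80) → cum 80
  mile 4 (Southcross, w=100) → cum 180
  mile 16 (Eastvale, w=40) → cum 220
  mile 20 (Westmoor, w=250) → cum 470  ≥ 333.5 → median here
  mile 26 (Midtown, w=50) → cum 520
  mile 45 (Hillcrest, w=120) → cum 640
  mile 47 (Lakeside, w=20) → cum 660
  mile 58 (Riverbend, w=7) → cum 667
Optimal location: mile 20.

x = 20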